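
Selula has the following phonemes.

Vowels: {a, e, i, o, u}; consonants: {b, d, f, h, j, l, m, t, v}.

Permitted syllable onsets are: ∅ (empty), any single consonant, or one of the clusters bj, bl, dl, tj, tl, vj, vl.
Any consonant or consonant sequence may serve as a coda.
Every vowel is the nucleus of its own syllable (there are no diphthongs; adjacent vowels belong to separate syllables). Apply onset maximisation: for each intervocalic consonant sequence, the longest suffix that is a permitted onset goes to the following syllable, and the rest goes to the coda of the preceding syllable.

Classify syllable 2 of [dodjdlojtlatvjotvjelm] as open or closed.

closed

Vowels present: o, o, a, o, e; each is a nucleus, giving 5 syllables.
σ1/σ2 boundary: cluster /djdl/ — the longest permitted-onset suffix is /dl/; onset = /dl/, preceding coda = /dj/.
σ2/σ3 boundary: /jtl/; trying suffixes from longest down, /tl/ is the first permitted one, so coda /j/ | onset /tl/.
σ3/σ4 boundary: /tvj/ splits as /t/ + /vj/ (/vj/ is the longest suffix that is a licit onset).
σ4/σ5 boundary: /tvj/ splits as /t/ + /vj/ (/vj/ is the longest suffix that is a licit onset).
So the parse is dodj.dloj.tlat.vjot.vjelm.
Syllable 2 is /dloj/ with coda /j/, so it is closed.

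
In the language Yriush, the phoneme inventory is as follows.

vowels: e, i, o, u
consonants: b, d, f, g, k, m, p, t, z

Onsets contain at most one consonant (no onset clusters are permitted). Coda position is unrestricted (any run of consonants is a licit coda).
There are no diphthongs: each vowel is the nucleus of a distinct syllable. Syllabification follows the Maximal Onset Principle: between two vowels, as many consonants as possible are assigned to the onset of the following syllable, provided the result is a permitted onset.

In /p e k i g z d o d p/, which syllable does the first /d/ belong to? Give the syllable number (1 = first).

Nuclei (vowels): e, i, o → 3 syllables.
/e…i/ gap (V1→V2): /k/ is a single consonant, so it becomes the next onset.
/i…o/ gap (V2→V3): /gzd/; trying suffixes from longest down, /d/ is the first permitted one, so coda /gz/ | onset /d/.
So the parse is pe.kigz.dodp.
The first /d/ is in the onset of syllable 3 (/dodp/).

3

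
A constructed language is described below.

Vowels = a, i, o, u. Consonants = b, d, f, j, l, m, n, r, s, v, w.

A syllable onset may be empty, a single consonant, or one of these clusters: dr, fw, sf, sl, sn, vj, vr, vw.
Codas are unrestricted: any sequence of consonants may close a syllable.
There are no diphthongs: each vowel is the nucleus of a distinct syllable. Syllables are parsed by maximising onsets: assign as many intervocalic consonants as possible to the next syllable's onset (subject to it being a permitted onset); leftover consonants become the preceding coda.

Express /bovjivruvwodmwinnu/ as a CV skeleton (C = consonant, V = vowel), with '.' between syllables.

CV.CCV.CCV.CCVCC.CVC.CV

Vowels present: o, i, u, o, i, u; each is a nucleus, giving 6 syllables.
/o…i/ gap (V1→V2): /vj/ is a licit onset in full, so it all attaches to the next syllable.
/i…u/ gap (V2→V3): /vr/ — entire cluster is a permitted onset → onset /vr/, coda ∅.
/u…o/ gap (V3→V4): cluster /vw/ — /vw/ is itself a permitted onset, so the whole cluster goes right; preceding coda = ∅.
/o…i/ gap (V4→V5): /dmw/ — longest licit onset from the right is /w/, leaving /dm/ as coda.
/i…u/ gap (V5→V6): /nn/ — longest licit onset from the right is /n/, leaving /n/ as coda.
Result: bo.vji.vru.vwodm.win.nu.
Mapping each syllable to C/V: /bo/ → CV, /vji/ → CCV, /vru/ → CCV, /vwodm/ → CCVCC, /win/ → CVC, /nu/ → CV.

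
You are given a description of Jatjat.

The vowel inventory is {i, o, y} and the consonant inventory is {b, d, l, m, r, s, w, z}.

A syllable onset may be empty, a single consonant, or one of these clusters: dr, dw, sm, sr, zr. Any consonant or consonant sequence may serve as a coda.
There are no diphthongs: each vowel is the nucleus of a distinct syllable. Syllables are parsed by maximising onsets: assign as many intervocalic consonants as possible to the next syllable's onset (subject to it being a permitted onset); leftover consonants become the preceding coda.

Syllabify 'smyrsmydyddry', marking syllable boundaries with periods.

smyr.smy.dyd.dry

Vowels present: y, y, y, y; each is a nucleus, giving 4 syllables.
V1 /y/ – V2 /y/: cluster /rsm/ — the longest permitted-onset suffix is /sm/; onset = /sm/, preceding coda = /r/.
V2 /y/ – V3 /y/: /d/ → onset of the next syllable (single consonants are always licit onsets).
V3 /y/ – V4 /y/: /ddr/ — longest licit onset from the right is /dr/, leaving /d/ as coda.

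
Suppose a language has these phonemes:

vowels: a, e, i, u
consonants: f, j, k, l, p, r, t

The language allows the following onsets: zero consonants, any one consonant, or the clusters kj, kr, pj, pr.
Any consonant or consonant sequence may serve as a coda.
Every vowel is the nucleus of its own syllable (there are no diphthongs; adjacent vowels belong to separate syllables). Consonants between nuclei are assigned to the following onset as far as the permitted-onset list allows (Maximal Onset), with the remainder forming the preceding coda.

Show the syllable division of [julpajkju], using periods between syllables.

Vowels present: u, a, u; each is a nucleus, giving 3 syllables.
σ1/σ2 boundary: /lp/; trying suffixes from longest down, /p/ is the first permitted one, so coda /l/ | onset /p/.
σ2/σ3 boundary: /jkj/ — longest licit onset from the right is /kj/, leaving /j/ as coda.

jul.paj.kju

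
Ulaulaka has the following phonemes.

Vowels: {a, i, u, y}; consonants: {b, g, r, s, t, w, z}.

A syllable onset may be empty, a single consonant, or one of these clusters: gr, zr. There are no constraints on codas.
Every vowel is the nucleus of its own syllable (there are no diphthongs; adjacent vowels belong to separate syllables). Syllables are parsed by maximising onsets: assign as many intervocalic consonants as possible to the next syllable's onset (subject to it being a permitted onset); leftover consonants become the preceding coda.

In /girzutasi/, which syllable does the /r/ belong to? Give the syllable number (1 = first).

The vowels are i, u, a, i — 4 nuclei, so 4 syllables.
σ1/σ2 boundary: /rz/ splits as /r/ + /z/ (/z/ is the longest suffix that is a licit onset).
σ2/σ3 boundary: just /t/ — single C goes to the following onset.
σ3/σ4 boundary: /s/ is a single consonant, so it becomes the next onset.
So the parse is gir.zu.ta.si.
The /r/ is in the coda of syllable 1 (/gir/).

1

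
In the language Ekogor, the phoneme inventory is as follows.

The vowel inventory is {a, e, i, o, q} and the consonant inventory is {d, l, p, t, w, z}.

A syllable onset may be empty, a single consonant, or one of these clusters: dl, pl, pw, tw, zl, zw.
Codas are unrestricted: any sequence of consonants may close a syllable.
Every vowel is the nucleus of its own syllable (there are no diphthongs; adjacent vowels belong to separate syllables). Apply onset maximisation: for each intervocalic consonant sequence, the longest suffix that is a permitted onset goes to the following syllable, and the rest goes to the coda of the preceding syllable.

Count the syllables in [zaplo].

Vowels present: a, o; each is a nucleus, giving 2 syllables.

2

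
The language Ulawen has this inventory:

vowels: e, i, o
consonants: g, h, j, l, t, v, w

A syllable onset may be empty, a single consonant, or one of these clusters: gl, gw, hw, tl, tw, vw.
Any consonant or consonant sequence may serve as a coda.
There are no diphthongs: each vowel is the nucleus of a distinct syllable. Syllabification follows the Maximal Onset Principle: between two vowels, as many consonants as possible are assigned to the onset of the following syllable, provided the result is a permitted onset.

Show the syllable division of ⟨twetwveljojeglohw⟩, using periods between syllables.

Vowels present: e, e, o, e, o; each is a nucleus, giving 5 syllables.
V1 /e/ – V2 /e/: /twv/; trying suffixes from longest down, /v/ is the first permitted one, so coda /tw/ | onset /v/.
V2 /e/ – V3 /o/: /lj/ splits as /l/ + /j/ (/j/ is the longest suffix that is a licit onset).
V3 /o/ – V4 /e/: /j/ → onset of the next syllable (single consonants are always licit onsets).
V4 /e/ – V5 /o/: cluster /gl/ — /gl/ is itself a permitted onset, so the whole cluster goes right; preceding coda = ∅.

twetw.vel.jo.je.glohw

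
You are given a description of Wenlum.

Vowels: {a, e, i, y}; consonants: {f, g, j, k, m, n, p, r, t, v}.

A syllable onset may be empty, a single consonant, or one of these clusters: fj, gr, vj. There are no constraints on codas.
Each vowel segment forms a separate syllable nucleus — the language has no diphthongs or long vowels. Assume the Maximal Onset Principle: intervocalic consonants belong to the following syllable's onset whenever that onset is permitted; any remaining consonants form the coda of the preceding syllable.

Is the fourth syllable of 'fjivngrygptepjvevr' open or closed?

The vowels are i, y, e, e — 4 nuclei, so 4 syllables.
Between /i/ (V1) and /y/ (V2): /vngr/ splits as /vn/ + /gr/ (/gr/ is the longest suffix that is a licit onset).
Between /y/ (V2) and /e/ (V3): /gpt/ splits as /gp/ + /t/ (/t/ is the longest suffix that is a licit onset).
Between /e/ (V3) and /e/ (V4): cluster /pjv/ — the longest permitted-onset suffix is /v/; onset = /v/, preceding coda = /pj/.
Result: fjivn.grygp.tepj.vevr.
Syllable 4 is /vevr/ with coda /vr/, so it is closed.

closed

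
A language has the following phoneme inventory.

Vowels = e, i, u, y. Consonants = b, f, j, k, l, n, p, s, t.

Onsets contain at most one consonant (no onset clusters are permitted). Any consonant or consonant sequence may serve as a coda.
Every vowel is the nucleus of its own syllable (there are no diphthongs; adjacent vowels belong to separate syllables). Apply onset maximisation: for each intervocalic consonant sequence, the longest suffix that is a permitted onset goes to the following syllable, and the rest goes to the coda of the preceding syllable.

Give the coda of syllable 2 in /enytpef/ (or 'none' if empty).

Vowels present: e, y, e; each is a nucleus, giving 3 syllables.
/e…y/ gap (V1→V2): /n/ → onset of the next syllable (single consonants are always licit onsets).
/y…e/ gap (V2→V3): /tp/ — longest licit onset from the right is /p/, leaving /t/ as coda.
So the parse is e.nyt.pef.
Syllable 2 is /nyt/: onset /n/, nucleus /y/, coda /t/.

t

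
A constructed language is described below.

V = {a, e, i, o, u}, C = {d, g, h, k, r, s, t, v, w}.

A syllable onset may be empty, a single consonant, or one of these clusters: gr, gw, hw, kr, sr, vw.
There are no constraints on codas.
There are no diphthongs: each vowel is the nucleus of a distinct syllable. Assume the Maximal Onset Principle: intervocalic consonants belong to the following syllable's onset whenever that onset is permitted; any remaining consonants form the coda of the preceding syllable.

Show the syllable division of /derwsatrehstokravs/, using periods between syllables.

derw.sat.rehs.to.kravs

Nuclei (vowels): e, a, e, o, a → 5 syllables.
/e…a/ gap (V1→V2): /rws/ splits as /rw/ + /s/ (/s/ is the longest suffix that is a licit onset).
/a…e/ gap (V2→V3): /tr/ — longest licit onset from the right is /r/, leaving /t/ as coda.
/e…o/ gap (V3→V4): /hst/ — longest licit onset from the right is /t/, leaving /hs/ as coda.
/o…a/ gap (V4→V5): cluster /kr/ — /kr/ is itself a permitted onset, so the whole cluster goes right; preceding coda = ∅.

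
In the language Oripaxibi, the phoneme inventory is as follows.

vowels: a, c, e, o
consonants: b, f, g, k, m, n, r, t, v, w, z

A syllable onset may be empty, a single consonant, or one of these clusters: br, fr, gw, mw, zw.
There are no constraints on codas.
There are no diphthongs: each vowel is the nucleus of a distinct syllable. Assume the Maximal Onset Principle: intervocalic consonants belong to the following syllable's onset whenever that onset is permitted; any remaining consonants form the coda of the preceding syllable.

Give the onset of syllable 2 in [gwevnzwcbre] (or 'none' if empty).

zw

Vowels present: e, c, e; each is a nucleus, giving 3 syllables.
V1 /e/ – V2 /c/: /vnzw/; trying suffixes from longest down, /zw/ is the first permitted one, so coda /vn/ | onset /zw/.
V2 /c/ – V3 /e/: /br/ — entire cluster is a permitted onset → onset /br/, coda ∅.
Syllabification: gwevn.zwc.bre.
Syllable 2 is /zwc/: onset /zw/, nucleus /c/, coda ∅.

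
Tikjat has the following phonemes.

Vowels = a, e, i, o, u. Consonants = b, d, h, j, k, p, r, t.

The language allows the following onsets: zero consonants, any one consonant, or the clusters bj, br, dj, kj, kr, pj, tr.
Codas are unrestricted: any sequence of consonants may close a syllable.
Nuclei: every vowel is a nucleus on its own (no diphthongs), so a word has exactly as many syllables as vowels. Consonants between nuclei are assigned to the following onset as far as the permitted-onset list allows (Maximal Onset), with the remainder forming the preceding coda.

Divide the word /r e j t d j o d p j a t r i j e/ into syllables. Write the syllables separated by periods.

rejt.djod.pja.tri.je

Nuclei (vowels): e, o, a, i, e → 5 syllables.
/e…o/ gap (V1→V2): /jtdj/ splits as /jt/ + /dj/ (/dj/ is the longest suffix that is a licit onset).
/o…a/ gap (V2→V3): /dpj/ — longest licit onset from the right is /pj/, leaving /d/ as coda.
/a…i/ gap (V3→V4): /tr/ is a licit onset in full, so it all attaches to the next syllable.
/i…e/ gap (V4→V5): just /j/ — single C goes to the following onset.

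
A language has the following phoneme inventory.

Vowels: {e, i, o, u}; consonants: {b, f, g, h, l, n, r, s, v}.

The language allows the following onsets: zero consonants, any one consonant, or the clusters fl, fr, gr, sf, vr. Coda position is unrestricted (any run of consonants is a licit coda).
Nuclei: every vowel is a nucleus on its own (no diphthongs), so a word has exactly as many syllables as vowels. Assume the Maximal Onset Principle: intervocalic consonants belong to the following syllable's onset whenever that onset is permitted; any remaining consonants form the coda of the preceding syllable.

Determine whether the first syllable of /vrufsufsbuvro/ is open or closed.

closed

Vowels present: u, u, u, o; each is a nucleus, giving 4 syllables.
V1 /u/ – V2 /u/: cluster /fs/ — the longest permitted-onset suffix is /s/; onset = /s/, preceding coda = /f/.
V2 /u/ – V3 /u/: cluster /fsb/ — the longest permitted-onset suffix is /b/; onset = /b/, preceding coda = /fs/.
V3 /u/ – V4 /o/: cluster /vr/ — /vr/ is itself a permitted onset, so the whole cluster goes right; preceding coda = ∅.
Result: vruf.sufs.bu.vro.
Syllable 1 is /vruf/ with coda /f/, so it is closed.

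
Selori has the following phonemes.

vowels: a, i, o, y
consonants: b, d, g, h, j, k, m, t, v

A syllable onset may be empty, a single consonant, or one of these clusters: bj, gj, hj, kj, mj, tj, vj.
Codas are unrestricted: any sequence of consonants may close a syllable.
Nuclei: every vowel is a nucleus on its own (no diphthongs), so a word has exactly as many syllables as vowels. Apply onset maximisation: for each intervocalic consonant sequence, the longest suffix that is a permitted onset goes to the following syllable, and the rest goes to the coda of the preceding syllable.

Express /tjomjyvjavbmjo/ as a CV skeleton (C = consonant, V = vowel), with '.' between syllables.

The vowels are o, y, a, o — 4 nuclei, so 4 syllables.
/o…y/ gap (V1→V2): /mj/ is a licit onset in full, so it all attaches to the next syllable.
/y…a/ gap (V2→V3): cluster /vj/ — /vj/ is itself a permitted onset, so the whole cluster goes right; preceding coda = ∅.
/a…o/ gap (V3→V4): /vbmj/ — longest licit onset from the right is /mj/, leaving /vb/ as coda.
Result: tjo.mjy.vjavb.mjo.
Mapping each syllable to C/V: /tjo/ → CCV, /mjy/ → CCV, /vjavb/ → CCVCC, /mjo/ → CCV.

CCV.CCV.CCVCC.CCV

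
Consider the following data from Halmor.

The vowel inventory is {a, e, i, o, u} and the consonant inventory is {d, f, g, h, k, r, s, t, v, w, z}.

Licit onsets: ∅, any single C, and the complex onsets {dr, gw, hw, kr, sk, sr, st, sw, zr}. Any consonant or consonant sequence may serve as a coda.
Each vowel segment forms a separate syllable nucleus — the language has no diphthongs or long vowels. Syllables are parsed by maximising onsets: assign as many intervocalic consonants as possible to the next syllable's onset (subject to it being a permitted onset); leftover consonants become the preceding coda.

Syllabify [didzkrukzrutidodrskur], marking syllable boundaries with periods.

The vowels are i, u, u, i, o, u — 6 nuclei, so 6 syllables.
Between /i/ (V1) and /u/ (V2): /dzkr/; trying suffixes from longest down, /kr/ is the first permitted one, so coda /dz/ | onset /kr/.
Between /u/ (V2) and /u/ (V3): /kzr/ splits as /k/ + /zr/ (/zr/ is the longest suffix that is a licit onset).
Between /u/ (V3) and /i/ (V4): /t/ → onset of the next syllable (single consonants are always licit onsets).
Between /i/ (V4) and /o/ (V5): just /d/ — single C goes to the following onset.
Between /o/ (V5) and /u/ (V6): /drsk/ — longest licit onset from the right is /sk/, leaving /dr/ as coda.

didz.kruk.zru.ti.dodr.skur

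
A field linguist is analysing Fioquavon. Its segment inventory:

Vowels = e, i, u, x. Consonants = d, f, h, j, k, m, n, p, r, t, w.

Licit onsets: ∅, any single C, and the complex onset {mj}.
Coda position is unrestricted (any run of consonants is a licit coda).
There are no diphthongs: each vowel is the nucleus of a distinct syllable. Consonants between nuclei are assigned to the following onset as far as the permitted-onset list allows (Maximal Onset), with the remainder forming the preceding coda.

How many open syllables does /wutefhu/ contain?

Nuclei (vowels): u, e, u → 3 syllables.
σ1/σ2 boundary: /t/ is a single consonant, so it becomes the next onset.
σ2/σ3 boundary: /fh/; trying suffixes from longest down, /h/ is the first permitted one, so coda /f/ | onset /h/.
Putting it together: wu.tef.hu.
Classifying each syllable: /wu/ (open), /tef/ (closed), /hu/ (open).
Open syllables: 2.

2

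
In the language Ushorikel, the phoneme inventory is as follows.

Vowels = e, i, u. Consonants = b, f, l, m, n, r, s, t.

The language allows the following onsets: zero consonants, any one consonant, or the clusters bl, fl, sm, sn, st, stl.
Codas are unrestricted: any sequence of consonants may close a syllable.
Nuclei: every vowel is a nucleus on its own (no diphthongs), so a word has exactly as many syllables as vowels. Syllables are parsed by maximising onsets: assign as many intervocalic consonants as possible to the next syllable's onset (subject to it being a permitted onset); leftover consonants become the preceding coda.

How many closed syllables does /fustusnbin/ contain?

2

The vowels are u, u, i — 3 nuclei, so 3 syllables.
Between /u/ (V1) and /u/ (V2): /st/ — entire cluster is a permitted onset → onset /st/, coda ∅.
Between /u/ (V2) and /i/ (V3): cluster /snb/ — the longest permitted-onset suffix is /b/; onset = /b/, preceding coda = /sn/.
Syllabification: fu.stusn.bin.
Classifying each syllable: /fu/ (open), /stusn/ (closed), /bin/ (closed).
Closed syllables: 2.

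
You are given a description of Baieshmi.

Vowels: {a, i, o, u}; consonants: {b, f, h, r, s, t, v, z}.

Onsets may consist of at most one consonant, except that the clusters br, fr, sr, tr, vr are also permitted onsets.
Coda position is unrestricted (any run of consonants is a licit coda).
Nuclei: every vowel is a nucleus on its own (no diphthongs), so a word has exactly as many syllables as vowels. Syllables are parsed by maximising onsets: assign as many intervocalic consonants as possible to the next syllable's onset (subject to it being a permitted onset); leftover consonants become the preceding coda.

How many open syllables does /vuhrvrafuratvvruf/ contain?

The vowels are u, a, u, a, u — 5 nuclei, so 5 syllables.
σ1/σ2 boundary: /hrvr/ splits as /hr/ + /vr/ (/vr/ is the longest suffix that is a licit onset).
σ2/σ3 boundary: /f/ is a single consonant, so it becomes the next onset.
σ3/σ4 boundary: just /r/ — single C goes to the following onset.
σ4/σ5 boundary: /tvvr/ — longest licit onset from the right is /vr/, leaving /tv/ as coda.
Syllabification: vuhr.vra.fu.ratv.vruf.
Classifying each syllable: /vuhr/ (closed), /vra/ (open), /fu/ (open), /ratv/ (closed), /vruf/ (closed).
Open syllables: 2.

2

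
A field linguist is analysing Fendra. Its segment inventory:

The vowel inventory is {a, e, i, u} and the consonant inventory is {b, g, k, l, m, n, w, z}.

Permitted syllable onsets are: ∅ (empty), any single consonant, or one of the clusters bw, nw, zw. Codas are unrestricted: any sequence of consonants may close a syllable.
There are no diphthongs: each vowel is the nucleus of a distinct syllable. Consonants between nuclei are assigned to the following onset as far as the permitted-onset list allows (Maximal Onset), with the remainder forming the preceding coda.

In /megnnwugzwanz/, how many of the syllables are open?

Nuclei (vowels): e, u, a → 3 syllables.
/e…u/ gap (V1→V2): /gnnw/ — longest licit onset from the right is /nw/, leaving /gn/ as coda.
/u…a/ gap (V2→V3): /gzw/ — longest licit onset from the right is /zw/, leaving /g/ as coda.
Result: megn.nwug.zwanz.
Classifying each syllable: /megn/ (closed), /nwug/ (closed), /zwanz/ (closed).
Open syllables: 0.

0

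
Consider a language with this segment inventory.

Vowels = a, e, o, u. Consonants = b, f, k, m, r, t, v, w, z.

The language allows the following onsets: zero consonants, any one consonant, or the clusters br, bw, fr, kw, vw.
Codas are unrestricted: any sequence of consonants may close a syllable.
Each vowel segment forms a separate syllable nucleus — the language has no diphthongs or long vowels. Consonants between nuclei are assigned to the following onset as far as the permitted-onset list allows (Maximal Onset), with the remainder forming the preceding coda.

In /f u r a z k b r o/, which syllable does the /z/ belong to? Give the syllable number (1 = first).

2

The vowels are u, a, o — 3 nuclei, so 3 syllables.
V1 /u/ – V2 /a/: just /r/ — single C goes to the following onset.
V2 /a/ – V3 /o/: /zkbr/; trying suffixes from longest down, /br/ is the first permitted one, so coda /zk/ | onset /br/.
Putting it together: fu.razk.bro.
The /z/ is in the coda of syllable 2 (/razk/).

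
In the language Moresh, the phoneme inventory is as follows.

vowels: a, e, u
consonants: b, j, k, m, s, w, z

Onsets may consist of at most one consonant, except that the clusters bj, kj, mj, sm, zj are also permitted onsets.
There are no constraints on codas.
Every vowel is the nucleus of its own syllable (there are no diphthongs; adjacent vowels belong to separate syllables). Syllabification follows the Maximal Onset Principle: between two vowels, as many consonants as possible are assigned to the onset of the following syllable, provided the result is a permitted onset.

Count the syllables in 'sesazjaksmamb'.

4

Nuclei (vowels): e, a, a, a → 4 syllables.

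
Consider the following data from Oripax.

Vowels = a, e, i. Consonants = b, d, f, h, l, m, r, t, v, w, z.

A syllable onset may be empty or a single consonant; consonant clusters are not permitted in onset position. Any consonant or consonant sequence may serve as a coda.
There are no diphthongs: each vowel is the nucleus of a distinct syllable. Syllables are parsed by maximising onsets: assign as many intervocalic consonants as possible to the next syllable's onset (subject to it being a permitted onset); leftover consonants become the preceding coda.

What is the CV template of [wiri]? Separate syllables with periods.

CV.CV

Nuclei (vowels): i, i → 2 syllables.
Between /i/ (V1) and /i/ (V2): /r/ → onset of the next syllable (single consonants are always licit onsets).
So the parse is wi.ri.
Mapping each syllable to C/V: /wi/ → CV, /ri/ → CV.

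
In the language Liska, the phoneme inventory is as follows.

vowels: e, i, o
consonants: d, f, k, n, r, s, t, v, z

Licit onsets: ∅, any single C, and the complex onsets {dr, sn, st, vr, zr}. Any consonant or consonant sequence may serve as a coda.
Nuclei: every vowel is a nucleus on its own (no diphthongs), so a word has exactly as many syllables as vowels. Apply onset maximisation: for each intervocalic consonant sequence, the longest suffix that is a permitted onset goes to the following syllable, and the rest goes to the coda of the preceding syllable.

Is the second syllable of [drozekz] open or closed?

closed

Nuclei (vowels): o, e → 2 syllables.
/o…e/ gap (V1→V2): just /z/ — single C goes to the following onset.
So the parse is dro.zekz.
Syllable 2 is /zekz/ with coda /kz/, so it is closed.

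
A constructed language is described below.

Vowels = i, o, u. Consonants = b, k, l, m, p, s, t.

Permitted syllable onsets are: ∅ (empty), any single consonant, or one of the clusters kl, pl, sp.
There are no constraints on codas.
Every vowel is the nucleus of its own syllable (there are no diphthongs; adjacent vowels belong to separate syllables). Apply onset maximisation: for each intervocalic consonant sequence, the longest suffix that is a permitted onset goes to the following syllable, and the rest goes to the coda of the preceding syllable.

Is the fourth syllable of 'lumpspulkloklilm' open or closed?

closed

Vowels present: u, u, o, i; each is a nucleus, giving 4 syllables.
Between /u/ (V1) and /u/ (V2): /mpsp/; trying suffixes from longest down, /sp/ is the first permitted one, so coda /mp/ | onset /sp/.
Between /u/ (V2) and /o/ (V3): /lkl/ — longest licit onset from the right is /kl/, leaving /l/ as coda.
Between /o/ (V3) and /i/ (V4): cluster /kl/ — /kl/ is itself a permitted onset, so the whole cluster goes right; preceding coda = ∅.
Result: lump.spul.klo.klilm.
Syllable 4 is /klilm/ with coda /lm/, so it is closed.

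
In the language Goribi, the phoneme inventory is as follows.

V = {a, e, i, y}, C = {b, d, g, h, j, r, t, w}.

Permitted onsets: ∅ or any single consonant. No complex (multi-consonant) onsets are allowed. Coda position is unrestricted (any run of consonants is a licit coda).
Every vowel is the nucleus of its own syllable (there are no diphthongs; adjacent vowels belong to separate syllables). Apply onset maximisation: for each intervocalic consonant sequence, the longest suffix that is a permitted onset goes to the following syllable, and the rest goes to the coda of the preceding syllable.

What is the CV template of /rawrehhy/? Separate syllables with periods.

The vowels are a, e, y — 3 nuclei, so 3 syllables.
σ1/σ2 boundary: /wr/ — longest licit onset from the right is /r/, leaving /w/ as coda.
σ2/σ3 boundary: /hh/; trying suffixes from longest down, /h/ is the first permitted one, so coda /h/ | onset /h/.
Putting it together: raw.reh.hy.
Mapping each syllable to C/V: /raw/ → CVC, /reh/ → CVC, /hy/ → CV.

CVC.CVC.CV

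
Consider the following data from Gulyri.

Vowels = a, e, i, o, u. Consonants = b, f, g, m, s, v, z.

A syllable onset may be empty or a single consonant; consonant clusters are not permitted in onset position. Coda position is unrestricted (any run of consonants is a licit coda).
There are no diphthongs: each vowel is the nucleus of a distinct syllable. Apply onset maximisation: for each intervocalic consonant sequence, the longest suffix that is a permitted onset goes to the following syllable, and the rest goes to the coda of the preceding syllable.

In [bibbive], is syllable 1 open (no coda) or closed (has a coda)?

Vowels present: i, i, e; each is a nucleus, giving 3 syllables.
/i…i/ gap (V1→V2): cluster /bb/ — the longest permitted-onset suffix is /b/; onset = /b/, preceding coda = /b/.
/i…e/ gap (V2→V3): just /v/ — single C goes to the following onset.
So the parse is bib.bi.ve.
Syllable 1 is /bib/ with coda /b/, so it is closed.

closed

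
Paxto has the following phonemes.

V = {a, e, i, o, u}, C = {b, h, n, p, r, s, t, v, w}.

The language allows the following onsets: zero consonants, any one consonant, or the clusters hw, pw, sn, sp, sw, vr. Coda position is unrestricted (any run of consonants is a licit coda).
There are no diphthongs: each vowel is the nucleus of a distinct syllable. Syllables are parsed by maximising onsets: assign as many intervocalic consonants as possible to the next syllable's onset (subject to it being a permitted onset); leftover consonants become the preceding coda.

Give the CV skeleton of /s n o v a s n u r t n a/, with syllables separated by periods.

CCV.CV.CCVCC.CV

Vowels present: o, a, u, a; each is a nucleus, giving 4 syllables.
Between /o/ (V1) and /a/ (V2): /v/ is a single consonant, so it becomes the next onset.
Between /a/ (V2) and /u/ (V3): cluster /sn/ — /sn/ is itself a permitted onset, so the whole cluster goes right; preceding coda = ∅.
Between /u/ (V3) and /a/ (V4): /rtn/ splits as /rt/ + /n/ (/n/ is the longest suffix that is a licit onset).
Syllabification: sno.va.snurt.na.
Mapping each syllable to C/V: /sno/ → CCV, /va/ → CV, /snurt/ → CCVCC, /na/ → CV.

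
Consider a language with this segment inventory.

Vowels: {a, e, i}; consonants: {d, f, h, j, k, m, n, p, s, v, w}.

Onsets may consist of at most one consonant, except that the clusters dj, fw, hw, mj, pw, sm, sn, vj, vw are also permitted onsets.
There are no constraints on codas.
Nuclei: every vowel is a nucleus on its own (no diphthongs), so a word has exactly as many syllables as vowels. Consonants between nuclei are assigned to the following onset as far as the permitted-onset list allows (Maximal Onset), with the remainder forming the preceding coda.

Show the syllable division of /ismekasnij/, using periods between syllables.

Vowels present: i, e, a, i; each is a nucleus, giving 4 syllables.
Between /i/ (V1) and /e/ (V2): cluster /sm/ — /sm/ is itself a permitted onset, so the whole cluster goes right; preceding coda = ∅.
Between /e/ (V2) and /a/ (V3): /k/ is a single consonant, so it becomes the next onset.
Between /a/ (V3) and /i/ (V4): /sn/ — entire cluster is a permitted onset → onset /sn/, coda ∅.

i.sme.ka.snij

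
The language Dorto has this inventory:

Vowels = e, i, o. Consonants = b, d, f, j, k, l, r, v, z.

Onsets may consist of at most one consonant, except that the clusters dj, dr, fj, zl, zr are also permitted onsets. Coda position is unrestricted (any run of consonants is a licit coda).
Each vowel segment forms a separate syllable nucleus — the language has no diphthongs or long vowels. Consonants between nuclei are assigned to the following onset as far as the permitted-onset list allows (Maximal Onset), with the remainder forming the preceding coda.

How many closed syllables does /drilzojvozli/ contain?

2

The vowels are i, o, o, i — 4 nuclei, so 4 syllables.
σ1/σ2 boundary: cluster /lz/ — the longest permitted-onset suffix is /z/; onset = /z/, preceding coda = /l/.
σ2/σ3 boundary: /jv/ — longest licit onset from the right is /v/, leaving /j/ as coda.
σ3/σ4 boundary: cluster /zl/ — /zl/ is itself a permitted onset, so the whole cluster goes right; preceding coda = ∅.
Putting it together: dril.zoj.vo.zli.
Classifying each syllable: /dril/ (closed), /zoj/ (closed), /vo/ (open), /zli/ (open).
Closed syllables: 2.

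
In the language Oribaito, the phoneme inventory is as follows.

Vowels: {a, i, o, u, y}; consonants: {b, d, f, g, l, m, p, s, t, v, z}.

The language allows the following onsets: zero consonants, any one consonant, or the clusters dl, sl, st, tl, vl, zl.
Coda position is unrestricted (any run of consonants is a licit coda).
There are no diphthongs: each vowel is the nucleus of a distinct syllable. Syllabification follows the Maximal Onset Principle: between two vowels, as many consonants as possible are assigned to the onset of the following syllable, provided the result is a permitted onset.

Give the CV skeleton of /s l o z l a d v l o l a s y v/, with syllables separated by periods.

The vowels are o, a, o, a, y — 5 nuclei, so 5 syllables.
σ1/σ2 boundary: /zl/ is a licit onset in full, so it all attaches to the next syllable.
σ2/σ3 boundary: /dvl/; trying suffixes from longest down, /vl/ is the first permitted one, so coda /d/ | onset /vl/.
σ3/σ4 boundary: just /l/ — single C goes to the following onset.
σ4/σ5 boundary: /s/ is a single consonant, so it becomes the next onset.
Syllabification: slo.zlad.vlo.la.syv.
Mapping each syllable to C/V: /slo/ → CCV, /zlad/ → CCVC, /vlo/ → CCV, /la/ → CV, /syv/ → CVC.

CCV.CCVC.CCV.CV.CVC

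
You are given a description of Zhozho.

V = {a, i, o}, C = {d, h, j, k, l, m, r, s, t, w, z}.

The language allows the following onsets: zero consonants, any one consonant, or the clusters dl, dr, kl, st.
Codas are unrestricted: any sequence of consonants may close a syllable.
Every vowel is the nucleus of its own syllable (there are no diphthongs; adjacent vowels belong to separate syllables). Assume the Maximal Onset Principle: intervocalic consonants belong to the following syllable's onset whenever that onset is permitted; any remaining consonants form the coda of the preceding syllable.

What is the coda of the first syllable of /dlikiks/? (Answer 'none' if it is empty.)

none

Vowels present: i, i; each is a nucleus, giving 2 syllables.
Between /i/ (V1) and /i/ (V2): just /k/ — single C goes to the following onset.
Result: dli.kiks.
Syllable 1 is /dli/: onset /dl/, nucleus /i/, coda ∅.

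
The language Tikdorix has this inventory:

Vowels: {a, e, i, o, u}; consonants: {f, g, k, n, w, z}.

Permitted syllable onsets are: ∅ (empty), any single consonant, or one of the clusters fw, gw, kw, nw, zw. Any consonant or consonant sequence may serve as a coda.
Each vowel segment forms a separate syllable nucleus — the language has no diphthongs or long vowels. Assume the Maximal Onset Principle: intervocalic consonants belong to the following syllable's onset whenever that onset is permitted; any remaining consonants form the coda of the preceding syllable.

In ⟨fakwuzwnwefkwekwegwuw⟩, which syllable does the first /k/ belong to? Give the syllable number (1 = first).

2

Nuclei (vowels): a, u, e, e, e, u → 6 syllables.
σ1/σ2 boundary: /kw/ is a licit onset in full, so it all attaches to the next syllable.
σ2/σ3 boundary: /zwnw/; trying suffixes from longest down, /nw/ is the first permitted one, so coda /zw/ | onset /nw/.
σ3/σ4 boundary: /fkw/ — longest licit onset from the right is /kw/, leaving /f/ as coda.
σ4/σ5 boundary: /kw/ — entire cluster is a permitted onset → onset /kw/, coda ∅.
σ5/σ6 boundary: cluster /gw/ — /gw/ is itself a permitted onset, so the whole cluster goes right; preceding coda = ∅.
Result: fa.kwuzw.nwef.kwe.kwe.gwuw.
The first /k/ is in the onset of syllable 2 (/kwuzw/).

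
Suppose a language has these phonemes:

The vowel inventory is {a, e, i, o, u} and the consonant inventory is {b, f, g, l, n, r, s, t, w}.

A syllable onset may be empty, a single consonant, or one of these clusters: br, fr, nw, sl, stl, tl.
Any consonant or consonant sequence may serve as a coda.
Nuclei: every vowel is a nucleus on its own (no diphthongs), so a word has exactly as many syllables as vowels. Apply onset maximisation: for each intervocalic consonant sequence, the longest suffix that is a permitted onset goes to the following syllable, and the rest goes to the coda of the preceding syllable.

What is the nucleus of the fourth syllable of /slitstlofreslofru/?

Vowels present: i, o, e, o, u; each is a nucleus, giving 5 syllables.
The fourth nucleus (vowel 4 from the left) is /o/.

o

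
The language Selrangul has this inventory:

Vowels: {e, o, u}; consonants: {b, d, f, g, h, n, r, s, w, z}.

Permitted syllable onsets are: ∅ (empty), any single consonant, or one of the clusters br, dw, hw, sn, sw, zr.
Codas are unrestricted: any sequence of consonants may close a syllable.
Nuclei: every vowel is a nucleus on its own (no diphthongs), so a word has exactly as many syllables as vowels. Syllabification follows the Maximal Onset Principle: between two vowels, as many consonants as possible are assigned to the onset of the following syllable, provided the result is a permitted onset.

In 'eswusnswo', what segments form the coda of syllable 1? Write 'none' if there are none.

The vowels are e, u, o — 3 nuclei, so 3 syllables.
/e…u/ gap (V1→V2): /sw/ is a licit onset in full, so it all attaches to the next syllable.
/u…o/ gap (V2→V3): /snsw/ splits as /sn/ + /sw/ (/sw/ is the longest suffix that is a licit onset).
Putting it together: e.swusn.swo.
Syllable 1 is /e/: onset ∅, nucleus /e/, coda ∅.

none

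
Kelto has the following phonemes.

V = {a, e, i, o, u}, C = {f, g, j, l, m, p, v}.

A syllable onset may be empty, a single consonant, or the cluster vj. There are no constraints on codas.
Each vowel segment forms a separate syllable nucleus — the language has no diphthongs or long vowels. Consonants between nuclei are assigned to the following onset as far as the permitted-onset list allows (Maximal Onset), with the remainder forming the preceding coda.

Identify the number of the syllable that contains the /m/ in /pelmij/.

2

The vowels are e, i — 2 nuclei, so 2 syllables.
Between /e/ (V1) and /i/ (V2): cluster /lm/ — the longest permitted-onset suffix is /m/; onset = /m/, preceding coda = /l/.
Syllabification: pel.mij.
The /m/ is in the onset of syllable 2 (/mij/).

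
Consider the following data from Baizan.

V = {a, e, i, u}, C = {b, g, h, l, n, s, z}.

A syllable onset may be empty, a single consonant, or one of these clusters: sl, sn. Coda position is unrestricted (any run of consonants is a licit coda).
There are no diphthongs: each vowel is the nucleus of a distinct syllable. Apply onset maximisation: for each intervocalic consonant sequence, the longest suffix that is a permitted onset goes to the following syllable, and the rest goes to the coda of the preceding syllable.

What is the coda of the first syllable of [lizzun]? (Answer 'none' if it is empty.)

The vowels are i, u — 2 nuclei, so 2 syllables.
V1 /i/ – V2 /u/: /zz/; trying suffixes from longest down, /z/ is the first permitted one, so coda /z/ | onset /z/.
Syllabification: liz.zun.
Syllable 1 is /liz/: onset /l/, nucleus /i/, coda /z/.

z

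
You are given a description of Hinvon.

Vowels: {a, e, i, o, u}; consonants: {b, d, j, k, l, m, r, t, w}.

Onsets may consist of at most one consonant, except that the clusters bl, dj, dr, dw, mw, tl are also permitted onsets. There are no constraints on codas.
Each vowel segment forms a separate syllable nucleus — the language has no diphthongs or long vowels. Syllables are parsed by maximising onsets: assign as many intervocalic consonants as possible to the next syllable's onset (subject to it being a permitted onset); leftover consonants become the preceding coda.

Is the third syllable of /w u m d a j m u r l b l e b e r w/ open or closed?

closed

Nuclei (vowels): u, a, u, e, e → 5 syllables.
/u…a/ gap (V1→V2): /md/ — longest licit onset from the right is /d/, leaving /m/ as coda.
/a…u/ gap (V2→V3): /jm/; trying suffixes from longest down, /m/ is the first permitted one, so coda /j/ | onset /m/.
/u…e/ gap (V3→V4): cluster /rlbl/ — the longest permitted-onset suffix is /bl/; onset = /bl/, preceding coda = /rl/.
/e…e/ gap (V4→V5): /b/ is a single consonant, so it becomes the next onset.
Result: wum.daj.murl.ble.berw.
Syllable 3 is /murl/ with coda /rl/, so it is closed.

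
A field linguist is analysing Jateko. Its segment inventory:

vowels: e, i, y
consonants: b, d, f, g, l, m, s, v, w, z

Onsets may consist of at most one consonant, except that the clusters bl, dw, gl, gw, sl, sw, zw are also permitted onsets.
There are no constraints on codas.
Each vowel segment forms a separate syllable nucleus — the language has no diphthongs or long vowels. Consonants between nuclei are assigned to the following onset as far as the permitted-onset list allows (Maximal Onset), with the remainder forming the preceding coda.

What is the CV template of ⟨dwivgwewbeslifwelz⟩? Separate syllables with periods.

CCVC.CCVC.CV.CCVC.CVCC

The vowels are i, e, e, i, e — 5 nuclei, so 5 syllables.
V1 /i/ – V2 /e/: /vgw/ splits as /v/ + /gw/ (/gw/ is the longest suffix that is a licit onset).
V2 /e/ – V3 /e/: /wb/; trying suffixes from longest down, /b/ is the first permitted one, so coda /w/ | onset /b/.
V3 /e/ – V4 /i/: cluster /sl/ — /sl/ is itself a permitted onset, so the whole cluster goes right; preceding coda = ∅.
V4 /i/ – V5 /e/: /fw/; trying suffixes from longest down, /w/ is the first permitted one, so coda /f/ | onset /w/.
Syllabification: dwiv.gwew.be.slif.welz.
Mapping each syllable to C/V: /dwiv/ → CCVC, /gwew/ → CCVC, /be/ → CV, /slif/ → CCVC, /welz/ → CVCC.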